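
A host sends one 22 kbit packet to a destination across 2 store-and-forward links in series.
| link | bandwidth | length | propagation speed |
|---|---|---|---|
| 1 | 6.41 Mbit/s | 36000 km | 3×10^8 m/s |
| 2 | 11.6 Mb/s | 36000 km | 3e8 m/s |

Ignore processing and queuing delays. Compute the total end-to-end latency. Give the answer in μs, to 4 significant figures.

245300 μs

L = 22000 bits.
Transmission delays (L/R per hop): 3432.14, 1896.55 μs; sum = 5328.69 μs.
Propagation delays (d/s per hop): 120000, 120000 μs; sum = 240000 μs.
End-to-end = 245300 μs.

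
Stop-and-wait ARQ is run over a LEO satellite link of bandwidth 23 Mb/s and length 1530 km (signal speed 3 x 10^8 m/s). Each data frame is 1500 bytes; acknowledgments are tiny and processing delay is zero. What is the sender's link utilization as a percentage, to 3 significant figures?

t_tx = L/R = 12000/23000000 = 0.000521739 s.
t_prop = 1530000/300000000 = 0.0051 s; RTT = 0.0102 s.
Cycle = t_tx + RTT = 0.0107217 s.
Utilization = t_tx / cycle = 0.000521739/0.0107217 = 4.87 %.

4.87 %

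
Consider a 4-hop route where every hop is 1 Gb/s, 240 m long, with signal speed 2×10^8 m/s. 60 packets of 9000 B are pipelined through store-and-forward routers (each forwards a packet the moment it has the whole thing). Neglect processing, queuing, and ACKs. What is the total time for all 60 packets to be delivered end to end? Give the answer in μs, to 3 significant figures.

4540 μs

Per-hop transmission t_tx = L/R = 72000/1000000000 = 72 μs.
Per-hop propagation t_prop = 240/200000000 = 1.2 μs.
Pipeline fill: first packet needs 4·t_tx to clear all hops; remaining 59 packets each add one t_tx.
Total = (4+60-1)·t_tx + 4·t_prop = 63·72 + 4·1.2 = 4540 μs.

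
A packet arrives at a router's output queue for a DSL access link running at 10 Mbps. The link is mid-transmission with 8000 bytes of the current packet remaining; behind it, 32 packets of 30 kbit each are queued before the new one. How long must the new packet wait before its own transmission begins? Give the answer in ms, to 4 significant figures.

102.4 ms

Each queued packet: L/R = 30000/10000000 = 3 ms.
32 queued → 96 ms.
Plus remaining 64000 bits of current packet: 6.4 ms.
Queuing delay = 102.4 ms.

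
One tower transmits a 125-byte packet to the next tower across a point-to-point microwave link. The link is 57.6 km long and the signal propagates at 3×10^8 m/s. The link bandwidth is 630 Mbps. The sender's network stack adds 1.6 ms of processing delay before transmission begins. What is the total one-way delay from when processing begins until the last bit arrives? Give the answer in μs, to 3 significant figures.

1790 μs

L = 125 × 8 = 1000 bits.
Transmission delay = L/R = 1000 / 630000000 = 1.5873 μs.
Propagation delay = d/s = 57600 m / 300000000 m/s = 192 μs.
Plus processing delay 1.6 ms = 1600 μs.
Total = 1790 μs.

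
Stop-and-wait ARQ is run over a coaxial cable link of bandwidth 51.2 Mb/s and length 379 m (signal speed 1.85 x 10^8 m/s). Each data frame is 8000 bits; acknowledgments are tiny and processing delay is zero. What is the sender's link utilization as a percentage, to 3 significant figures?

97.4 %

t_tx = L/R = 8000/51200000 = 0.00015625 s.
t_prop = 379/185000000 = 2.04865e-06 s; RTT = 4.0973e-06 s.
Cycle = t_tx + RTT = 0.000160347 s.
Utilization = t_tx / cycle = 0.00015625/0.000160347 = 97.4 %.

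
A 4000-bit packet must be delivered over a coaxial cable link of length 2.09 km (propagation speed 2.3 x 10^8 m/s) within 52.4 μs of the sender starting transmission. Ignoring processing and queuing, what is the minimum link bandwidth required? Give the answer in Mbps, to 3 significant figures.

Propagation delay = 2090 / 2.3e+08 = 9.08696 μs.
Transmission budget = 52.4 − 9.08696 = 43.313 μs.
R ≥ L / t_tx = 4000 bits / 4.3313e-05 s = 92.4 Mbps.

92.4 Mbps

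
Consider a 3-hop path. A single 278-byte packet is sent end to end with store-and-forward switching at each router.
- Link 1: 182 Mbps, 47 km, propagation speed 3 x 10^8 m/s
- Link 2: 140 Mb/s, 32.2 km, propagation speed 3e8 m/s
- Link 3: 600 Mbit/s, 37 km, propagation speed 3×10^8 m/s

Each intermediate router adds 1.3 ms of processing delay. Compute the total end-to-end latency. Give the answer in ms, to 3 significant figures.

L = 278 × 8 = 2224 bits.
Transmission delays (L/R per hop): 0.0122198, 0.0158857, 0.00370667 ms; sum = 0.0318122 ms.
Propagation delays (d/s per hop): 0.156667, 0.107333, 0.123333 ms; sum = 0.387333 ms.
Processing at 2 router(s): 2 × 1.3 ms = 2.6 ms.
End-to-end = 3.02 ms.

3.02 ms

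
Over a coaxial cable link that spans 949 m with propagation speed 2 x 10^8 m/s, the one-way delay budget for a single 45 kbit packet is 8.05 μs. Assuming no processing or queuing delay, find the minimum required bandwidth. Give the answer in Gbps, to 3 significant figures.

13.6 Gbps

Propagation delay = 949 / 200000000 = 4.745 μs.
Transmission budget = 8.05 − 4.745 = 3.305 μs.
R ≥ L / t_tx = 45000 bits / 3.305e-06 s = 13.6 Gbps.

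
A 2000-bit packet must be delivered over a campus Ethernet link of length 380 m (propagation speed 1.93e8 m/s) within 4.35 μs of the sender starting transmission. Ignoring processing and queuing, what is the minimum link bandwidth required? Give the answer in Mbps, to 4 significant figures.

840.0 Mbps

Propagation delay = 380 / 193000000 = 1.96891 μs.
Transmission budget = 4.35 − 1.96891 = 2.38109 μs.
R ≥ L / t_tx = 2000 bits / 2.38109e-06 s = 840.0 Mbps.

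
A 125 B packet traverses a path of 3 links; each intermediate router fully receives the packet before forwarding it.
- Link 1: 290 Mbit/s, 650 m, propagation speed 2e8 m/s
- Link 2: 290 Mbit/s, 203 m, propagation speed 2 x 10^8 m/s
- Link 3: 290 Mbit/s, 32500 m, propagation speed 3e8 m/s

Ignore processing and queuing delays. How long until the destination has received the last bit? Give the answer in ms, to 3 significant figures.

L = 125 × 8 = 1000 bits.
Transmission delay per hop = L/R = 1000/290000000 = 0.00344828 ms; 3 hops → 0.0103448 ms.
Propagation delays (d/s per hop): 0.00325, 0.001015, 0.108333 ms; sum = 0.112598 ms.
End-to-end = 0.123 ms.

0.123 ms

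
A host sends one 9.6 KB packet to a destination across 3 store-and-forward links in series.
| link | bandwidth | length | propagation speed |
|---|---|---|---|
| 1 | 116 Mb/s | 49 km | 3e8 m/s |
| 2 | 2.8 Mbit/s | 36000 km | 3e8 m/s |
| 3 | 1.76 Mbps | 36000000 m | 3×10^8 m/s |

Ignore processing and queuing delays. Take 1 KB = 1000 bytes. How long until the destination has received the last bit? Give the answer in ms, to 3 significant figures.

312 ms

L = 76800 bits.
Transmission delays (L/R per hop): 0.662069, 27.4286, 43.6364 ms; sum = 71.727 ms.
Propagation delays (d/s per hop): 0.163333, 120, 120 ms; sum = 240.163 ms.
End-to-end = 312 ms.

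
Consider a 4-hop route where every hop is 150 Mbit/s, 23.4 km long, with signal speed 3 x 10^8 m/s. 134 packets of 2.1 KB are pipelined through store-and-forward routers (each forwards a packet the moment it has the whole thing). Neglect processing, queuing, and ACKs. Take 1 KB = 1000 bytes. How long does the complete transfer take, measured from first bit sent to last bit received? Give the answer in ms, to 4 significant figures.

15.66 ms

Per-hop transmission t_tx = L/R = 16800/150000000 = 0.112 ms.
Per-hop propagation t_prop = 23400/300000000 = 0.078 ms.
Pipeline fill: first packet needs 4·t_tx to clear all hops; remaining 133 packets each add one t_tx.
Total = (4+134-1)·t_tx + 4·t_prop = 137·0.112 + 4·0.078 = 15.66 ms.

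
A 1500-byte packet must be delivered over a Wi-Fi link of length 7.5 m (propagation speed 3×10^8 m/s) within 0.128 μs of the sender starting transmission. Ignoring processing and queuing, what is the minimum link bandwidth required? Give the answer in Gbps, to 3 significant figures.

L = 12000 bits.
Propagation delay = 7.5 / 300000000 = 0.025 μs.
Transmission budget = 0.128 − 0.025 = 0.103 μs.
R ≥ L / t_tx = 12000 bits / 1.03e-07 s = 117 Gbps.

117 Gbps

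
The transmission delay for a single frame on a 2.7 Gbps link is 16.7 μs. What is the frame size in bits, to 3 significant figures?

L = R × t_tx = 2700000000 b/s × 1.67e-05 s = 45090 bits.

45100 bits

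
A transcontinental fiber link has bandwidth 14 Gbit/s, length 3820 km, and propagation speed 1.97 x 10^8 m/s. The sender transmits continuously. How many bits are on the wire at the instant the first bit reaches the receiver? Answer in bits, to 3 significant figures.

271000000 bits

Propagation delay = 3820000 / 197000000 = 0.0193909 s.
BDP = R × t_prop = 14000000000 × 0.0193909 = 271472000 bits.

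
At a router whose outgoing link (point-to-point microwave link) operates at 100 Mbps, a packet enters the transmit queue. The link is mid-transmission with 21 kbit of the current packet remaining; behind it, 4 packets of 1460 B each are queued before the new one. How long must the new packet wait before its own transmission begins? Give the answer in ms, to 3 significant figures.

0.677 ms

Each queued packet: L/R = 11680/100000000 = 0.1168 ms.
4 queued → 0.4672 ms.
Plus remaining 21000 bits of current packet: 0.21 ms.
Queuing delay = 0.677 ms.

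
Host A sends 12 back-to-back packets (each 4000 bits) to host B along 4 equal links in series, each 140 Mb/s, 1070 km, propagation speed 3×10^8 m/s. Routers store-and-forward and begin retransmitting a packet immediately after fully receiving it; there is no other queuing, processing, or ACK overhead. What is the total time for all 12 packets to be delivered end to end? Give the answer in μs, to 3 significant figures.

14700 μs

Per-hop transmission t_tx = L/R = 4000/140000000 = 28.5714 μs.
Per-hop propagation t_prop = 1070000/300000000 = 3566.67 μs.
Pipeline fill: first packet needs 4·t_tx to clear all hops; remaining 11 packets each add one t_tx.
Total = (4+12-1)·t_tx + 4·t_prop = 15·28.5714 + 4·3566.67 = 14700 μs.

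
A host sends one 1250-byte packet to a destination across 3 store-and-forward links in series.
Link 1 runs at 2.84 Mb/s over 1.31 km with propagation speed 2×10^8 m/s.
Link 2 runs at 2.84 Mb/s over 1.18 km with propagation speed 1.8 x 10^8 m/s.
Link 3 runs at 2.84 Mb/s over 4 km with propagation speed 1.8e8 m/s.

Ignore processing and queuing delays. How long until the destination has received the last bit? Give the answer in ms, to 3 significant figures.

10.6 ms

L = 1250 × 8 = 10000 bits.
Transmission delay per hop = L/R = 10000/2840000 = 3.52113 ms; 3 hops → 10.5634 ms.
Propagation delays (d/s per hop): 0.00655, 0.00655556, 0.0222222 ms; sum = 0.0353278 ms.
End-to-end = 10.6 ms.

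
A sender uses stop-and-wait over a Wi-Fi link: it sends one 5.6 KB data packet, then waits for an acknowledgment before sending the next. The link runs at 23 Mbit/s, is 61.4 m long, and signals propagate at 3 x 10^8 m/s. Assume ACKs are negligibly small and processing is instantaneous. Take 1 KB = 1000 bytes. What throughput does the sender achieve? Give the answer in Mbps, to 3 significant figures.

23.0 Mbps

t_tx = L/R = 44800/23000000 = 0.00194783 s.
t_prop = 61.4/300000000 = 2.04667e-07 s; RTT = 4.09333e-07 s.
Cycle = t_tx + RTT = 0.00194824 s.
Throughput = L / cycle = 44800 / 0.00194824 = 23.0 Mbps.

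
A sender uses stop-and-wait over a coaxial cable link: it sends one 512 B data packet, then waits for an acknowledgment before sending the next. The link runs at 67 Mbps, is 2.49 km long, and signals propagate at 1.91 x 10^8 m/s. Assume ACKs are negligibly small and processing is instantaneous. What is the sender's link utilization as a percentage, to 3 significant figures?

70.1 %

t_tx = L/R = 4096/67000000 = 6.11343e-05 s.
t_prop = 2490/191000000 = 1.30366e-05 s; RTT = 2.60733e-05 s.
Cycle = t_tx + RTT = 8.72076e-05 s.
Utilization = t_tx / cycle = 6.11343e-05/8.72076e-05 = 70.1 %.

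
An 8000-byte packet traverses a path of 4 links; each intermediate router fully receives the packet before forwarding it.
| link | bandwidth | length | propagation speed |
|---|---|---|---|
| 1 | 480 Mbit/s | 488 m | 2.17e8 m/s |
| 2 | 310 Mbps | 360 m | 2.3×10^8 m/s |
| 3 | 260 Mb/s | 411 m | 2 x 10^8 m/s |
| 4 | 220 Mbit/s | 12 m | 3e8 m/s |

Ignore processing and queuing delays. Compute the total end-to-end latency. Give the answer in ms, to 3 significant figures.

0.883 ms

L = 8000 × 8 = 64000 bits.
Transmission delays (L/R per hop): 0.133333, 0.206452, 0.246154, 0.290909 ms; sum = 0.876848 ms.
Propagation delays (d/s per hop): 0.00224885, 0.00156522, 0.002055, 4e-05 ms; sum = 0.00590907 ms.
End-to-end = 0.883 ms.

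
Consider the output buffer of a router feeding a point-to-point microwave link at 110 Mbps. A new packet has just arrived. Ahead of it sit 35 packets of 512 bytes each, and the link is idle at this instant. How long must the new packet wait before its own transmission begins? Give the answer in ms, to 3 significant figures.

1.30 ms

Each queued packet: L/R = 4096/110000000 = 0.0372364 ms.
35 queued → 1.30327 ms.
Queuing delay = 1.30 ms.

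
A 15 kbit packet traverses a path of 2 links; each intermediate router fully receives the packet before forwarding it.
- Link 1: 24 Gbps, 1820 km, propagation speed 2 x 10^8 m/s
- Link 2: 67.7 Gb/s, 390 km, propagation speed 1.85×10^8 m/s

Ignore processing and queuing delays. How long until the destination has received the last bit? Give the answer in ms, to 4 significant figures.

11.21 ms

L = 15000 bits.
Transmission delays (L/R per hop): 0.000625, 0.000221566 ms; sum = 0.000846566 ms.
Propagation delays (d/s per hop): 9.1, 2.10811 ms; sum = 11.2081 ms.
End-to-end = 11.21 ms.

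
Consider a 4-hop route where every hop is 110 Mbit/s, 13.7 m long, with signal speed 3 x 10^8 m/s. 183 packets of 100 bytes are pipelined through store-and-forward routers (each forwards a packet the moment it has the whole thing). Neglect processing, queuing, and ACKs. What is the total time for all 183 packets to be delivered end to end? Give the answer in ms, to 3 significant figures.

Per-hop transmission t_tx = L/R = 800/110000000 = 0.00727273 ms.
Per-hop propagation t_prop = 13.7/300000000 = 4.56667e-05 ms.
Pipeline fill: first packet needs 4·t_tx to clear all hops; remaining 182 packets each add one t_tx.
Total = (4+183-1)·t_tx + 4·t_prop = 186·0.00727273 + 4·4.56667e-05 = 1.35 ms.

1.35 ms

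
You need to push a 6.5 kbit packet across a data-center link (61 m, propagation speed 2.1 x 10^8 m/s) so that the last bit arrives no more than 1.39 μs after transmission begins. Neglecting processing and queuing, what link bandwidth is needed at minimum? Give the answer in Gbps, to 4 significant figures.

Propagation delay = 61 / 210000000 = 0.290476 μs.
Transmission budget = 1.39 − 0.290476 = 1.09952 μs.
R ≥ L / t_tx = 6500 bits / 1.09952e-06 s = 5.912 Gbps.

5.912 Gbps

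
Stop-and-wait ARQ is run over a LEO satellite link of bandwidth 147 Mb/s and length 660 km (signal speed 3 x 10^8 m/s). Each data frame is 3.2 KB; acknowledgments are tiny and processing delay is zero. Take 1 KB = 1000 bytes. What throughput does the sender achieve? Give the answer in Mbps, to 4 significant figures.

t_tx = L/R = 25600/147000000 = 0.00017415 s.
t_prop = 660000/300000000 = 0.0022 s; RTT = 0.0044 s.
Cycle = t_tx + RTT = 0.00457415 s.
Throughput = L / cycle = 25600 / 0.00457415 = 5.597 Mbps.

5.597 Mbps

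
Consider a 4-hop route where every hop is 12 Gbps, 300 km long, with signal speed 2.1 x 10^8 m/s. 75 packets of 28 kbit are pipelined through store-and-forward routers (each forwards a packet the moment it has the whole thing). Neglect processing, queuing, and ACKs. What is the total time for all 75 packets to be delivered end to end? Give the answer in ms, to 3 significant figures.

Per-hop transmission t_tx = L/R = 28000/12000000000 = 0.00233333 ms.
Per-hop propagation t_prop = 300000/210000000 = 1.42857 ms.
Pipeline fill: first packet needs 4·t_tx to clear all hops; remaining 74 packets each add one t_tx.
Total = (4+75-1)·t_tx + 4·t_prop = 78·0.00233333 + 4·1.42857 = 5.90 ms.

5.90 ms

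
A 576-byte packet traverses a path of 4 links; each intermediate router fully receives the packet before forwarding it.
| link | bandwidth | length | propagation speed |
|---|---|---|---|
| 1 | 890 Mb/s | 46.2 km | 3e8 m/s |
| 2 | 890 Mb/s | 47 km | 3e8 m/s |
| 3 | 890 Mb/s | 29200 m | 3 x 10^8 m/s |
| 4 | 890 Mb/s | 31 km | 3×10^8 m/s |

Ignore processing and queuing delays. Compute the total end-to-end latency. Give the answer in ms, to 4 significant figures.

L = 576 × 8 = 4608 bits.
Transmission delay per hop = L/R = 4608/890000000 = 0.00517753 ms; 4 hops → 0.0207101 ms.
Propagation delays (d/s per hop): 0.154, 0.156667, 0.0973333, 0.103333 ms; sum = 0.511333 ms.
End-to-end = 0.5320 ms.

0.5320 ms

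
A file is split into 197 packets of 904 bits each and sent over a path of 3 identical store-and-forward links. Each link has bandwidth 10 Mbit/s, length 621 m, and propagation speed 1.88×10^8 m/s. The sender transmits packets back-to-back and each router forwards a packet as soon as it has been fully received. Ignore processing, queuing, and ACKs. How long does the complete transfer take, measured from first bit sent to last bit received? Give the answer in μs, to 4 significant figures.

18000 μs

Per-hop transmission t_tx = L/R = 904/10000000 = 90.4 μs.
Per-hop propagation t_prop = 621/188000000 = 3.30319 μs.
Pipeline fill: first packet needs 3·t_tx to clear all hops; remaining 196 packets each add one t_tx.
Total = (3+197-1)·t_tx + 3·t_prop = 199·90.4 + 3·3.30319 = 18000 μs.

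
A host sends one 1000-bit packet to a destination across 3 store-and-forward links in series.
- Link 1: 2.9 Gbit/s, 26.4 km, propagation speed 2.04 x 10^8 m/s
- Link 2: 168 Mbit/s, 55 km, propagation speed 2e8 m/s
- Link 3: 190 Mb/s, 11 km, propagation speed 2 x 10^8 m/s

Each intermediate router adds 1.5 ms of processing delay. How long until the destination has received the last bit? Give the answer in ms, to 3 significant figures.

3.47 ms

Transmission delays (L/R per hop): 0.000344828, 0.00595238, 0.00526316 ms; sum = 0.0115604 ms.
Propagation delays (d/s per hop): 0.129412, 0.275, 0.055 ms; sum = 0.459412 ms.
Processing at 2 router(s): 2 × 1.5 ms = 3 ms.
End-to-end = 3.47 ms.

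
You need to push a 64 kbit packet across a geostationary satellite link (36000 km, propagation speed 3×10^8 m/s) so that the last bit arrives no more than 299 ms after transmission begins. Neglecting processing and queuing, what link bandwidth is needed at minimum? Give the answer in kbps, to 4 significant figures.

Propagation delay = 36000000 / 300000000 = 120 ms.
Transmission budget = 299 − 120 = 179 ms.
R ≥ L / t_tx = 64000 bits / 0.179 s = 357.5 kbps.

357.5 kbps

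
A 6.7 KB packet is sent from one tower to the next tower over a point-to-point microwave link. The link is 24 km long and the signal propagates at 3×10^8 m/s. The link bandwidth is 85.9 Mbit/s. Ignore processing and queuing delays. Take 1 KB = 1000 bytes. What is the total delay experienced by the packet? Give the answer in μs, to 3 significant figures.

L = 53600 bits.
Transmission delay = L/R = 53600 / 85900000 = 623.981 μs.
Propagation delay = d/s = 24000 m / 300000000 m/s = 80 μs.
Total = 704 μs.

704 μs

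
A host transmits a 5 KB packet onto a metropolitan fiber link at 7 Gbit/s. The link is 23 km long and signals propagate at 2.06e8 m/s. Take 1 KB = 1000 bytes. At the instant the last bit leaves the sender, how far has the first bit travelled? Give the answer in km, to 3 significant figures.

1.18 km

t_tx = L/R = 40000/7000000000 = 5.71429e-06 s.
Distance = s × t_tx = 206000000 × 5.71429e-06 = 1.18 km.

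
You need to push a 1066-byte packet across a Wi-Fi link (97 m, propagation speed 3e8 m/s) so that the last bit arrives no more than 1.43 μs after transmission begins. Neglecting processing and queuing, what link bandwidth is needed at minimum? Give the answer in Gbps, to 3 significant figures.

L = 8528 bits.
Propagation delay = 97 / 300000000 = 0.323333 μs.
Transmission budget = 1.43 − 0.323333 = 1.10667 μs.
R ≥ L / t_tx = 8528 bits / 1.10667e-06 s = 7.71 Gbps.

7.71 Gbps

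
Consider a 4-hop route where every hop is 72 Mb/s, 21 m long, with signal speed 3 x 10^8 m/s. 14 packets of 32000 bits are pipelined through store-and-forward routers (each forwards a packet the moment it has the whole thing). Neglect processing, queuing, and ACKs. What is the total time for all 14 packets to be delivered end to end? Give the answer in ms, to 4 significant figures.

Per-hop transmission t_tx = L/R = 32000/72000000 = 0.444444 ms.
Per-hop propagation t_prop = 21/300000000 = 7e-05 ms.
Pipeline fill: first packet needs 4·t_tx to clear all hops; remaining 13 packets each add one t_tx.
Total = (4+14-1)·t_tx + 4·t_prop = 17·0.444444 + 4·7e-05 = 7.556 ms.

7.556 ms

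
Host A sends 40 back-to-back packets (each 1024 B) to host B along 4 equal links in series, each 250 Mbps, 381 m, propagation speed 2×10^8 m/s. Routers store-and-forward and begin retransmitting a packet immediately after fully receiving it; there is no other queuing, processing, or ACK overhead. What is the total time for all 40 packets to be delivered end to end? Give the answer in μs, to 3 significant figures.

1420 μs

Per-hop transmission t_tx = L/R = 8192/250000000 = 32.768 μs.
Per-hop propagation t_prop = 381/200000000 = 1.905 μs.
Pipeline fill: first packet needs 4·t_tx to clear all hops; remaining 39 packets each add one t_tx.
Total = (4+40-1)·t_tx + 4·t_prop = 43·32.768 + 4·1.905 = 1420 μs.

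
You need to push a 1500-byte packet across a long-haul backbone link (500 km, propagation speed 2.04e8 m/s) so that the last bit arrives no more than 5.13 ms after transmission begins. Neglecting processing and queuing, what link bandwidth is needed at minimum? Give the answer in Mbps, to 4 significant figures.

4.479 Mbps

L = 12000 bits.
Propagation delay = 500000 / 204000000 = 2.45098 ms.
Transmission budget = 5.13 − 2.45098 = 2.67902 ms.
R ≥ L / t_tx = 12000 bits / 0.00267902 s = 4.479 Mbps.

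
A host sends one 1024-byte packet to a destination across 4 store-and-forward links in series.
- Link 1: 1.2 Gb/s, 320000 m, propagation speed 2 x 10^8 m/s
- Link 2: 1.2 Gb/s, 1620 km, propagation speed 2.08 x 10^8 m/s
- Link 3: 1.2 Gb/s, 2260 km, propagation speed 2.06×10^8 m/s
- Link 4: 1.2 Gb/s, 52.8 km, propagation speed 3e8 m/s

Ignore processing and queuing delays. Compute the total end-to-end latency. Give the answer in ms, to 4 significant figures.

20.56 ms

L = 1024 × 8 = 8192 bits.
Transmission delay per hop = L/R = 8192/1200000000 = 0.00682667 ms; 4 hops → 0.0273067 ms.
Propagation delays (d/s per hop): 1.6, 7.78846, 10.9709, 0.176 ms; sum = 20.5353 ms.
End-to-end = 20.56 ms.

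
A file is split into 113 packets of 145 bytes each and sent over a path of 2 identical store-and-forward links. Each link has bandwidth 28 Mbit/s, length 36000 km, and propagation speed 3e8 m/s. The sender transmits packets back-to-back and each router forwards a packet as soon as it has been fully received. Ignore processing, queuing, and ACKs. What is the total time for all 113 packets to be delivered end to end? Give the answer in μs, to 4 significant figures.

Per-hop transmission t_tx = L/R = 1160/28000000 = 41.4286 μs.
Per-hop propagation t_prop = 36000000/300000000 = 120000 μs.
Pipeline fill: first packet needs 2·t_tx to clear all hops; remaining 112 packets each add one t_tx.
Total = (2+113-1)·t_tx + 2·t_prop = 114·41.4286 + 2·120000 = 244700 μs.

244700 μs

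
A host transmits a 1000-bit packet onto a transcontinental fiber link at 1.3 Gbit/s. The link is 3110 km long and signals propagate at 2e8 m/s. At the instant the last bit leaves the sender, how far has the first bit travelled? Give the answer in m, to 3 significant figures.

154 m

t_tx = L/R = 1000/1300000000 = 7.69231e-07 s.
Distance = s × t_tx = 200000000 × 7.69231e-07 = 154 m.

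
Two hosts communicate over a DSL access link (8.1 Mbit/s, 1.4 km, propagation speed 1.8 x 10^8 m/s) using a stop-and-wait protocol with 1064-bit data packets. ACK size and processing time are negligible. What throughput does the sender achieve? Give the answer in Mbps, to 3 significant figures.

7.24 Mbps

t_tx = L/R = 1064/8100000 = 0.000131358 s.
t_prop = 1400/180000000 = 7.77778e-06 s; RTT = 1.55556e-05 s.
Cycle = t_tx + RTT = 0.000146914 s.
Throughput = L / cycle = 1064 / 0.000146914 = 7.24 Mbps.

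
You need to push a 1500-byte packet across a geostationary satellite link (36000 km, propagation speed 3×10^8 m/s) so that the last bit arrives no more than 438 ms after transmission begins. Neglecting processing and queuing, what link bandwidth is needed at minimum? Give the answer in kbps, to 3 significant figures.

L = 12000 bits.
Propagation delay = 36000000 / 300000000 = 120 ms.
Transmission budget = 438 − 120 = 318 ms.
R ≥ L / t_tx = 12000 bits / 0.318 s = 37.7 kbps.

37.7 kbps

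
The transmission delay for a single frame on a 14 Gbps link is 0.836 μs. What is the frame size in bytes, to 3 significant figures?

L = R × t_tx = 14000000000 b/s × 8.36e-07 s = 11704 bits.
In bytes: 11704 / 8 = 1460 bytes.

1460 bytes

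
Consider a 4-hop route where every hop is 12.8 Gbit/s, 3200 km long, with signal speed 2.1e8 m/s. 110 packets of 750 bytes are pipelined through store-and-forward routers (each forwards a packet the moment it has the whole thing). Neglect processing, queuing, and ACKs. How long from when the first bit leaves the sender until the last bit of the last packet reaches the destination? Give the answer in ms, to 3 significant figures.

61.0 ms

Per-hop transmission t_tx = L/R = 6000/12800000000 = 0.00046875 ms.
Per-hop propagation t_prop = 3200000/210000000 = 15.2381 ms.
Pipeline fill: first packet needs 4·t_tx to clear all hops; remaining 109 packets each add one t_tx.
Total = (4+110-1)·t_tx + 4·t_prop = 113·0.00046875 + 4·15.2381 = 61.0 ms.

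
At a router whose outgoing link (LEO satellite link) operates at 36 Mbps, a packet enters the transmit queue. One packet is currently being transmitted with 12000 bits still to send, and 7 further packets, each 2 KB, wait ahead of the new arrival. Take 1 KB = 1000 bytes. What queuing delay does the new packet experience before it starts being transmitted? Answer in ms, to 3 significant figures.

3.44 ms

Each queued packet: L/R = 16000/36000000 = 0.444444 ms.
7 queued → 3.11111 ms.
Plus remaining 12000 bits of current packet: 0.333333 ms.
Queuing delay = 3.44 ms.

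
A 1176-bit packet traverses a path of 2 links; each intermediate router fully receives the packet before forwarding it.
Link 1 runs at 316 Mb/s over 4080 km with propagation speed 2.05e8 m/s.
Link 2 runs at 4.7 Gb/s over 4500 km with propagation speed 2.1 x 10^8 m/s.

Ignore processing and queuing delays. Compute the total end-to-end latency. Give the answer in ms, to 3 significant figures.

41.3 ms

Transmission delays (L/R per hop): 0.00372152, 0.000250213 ms; sum = 0.00397173 ms.
Propagation delays (d/s per hop): 19.9024, 21.4286 ms; sum = 41.331 ms.
End-to-end = 41.3 ms.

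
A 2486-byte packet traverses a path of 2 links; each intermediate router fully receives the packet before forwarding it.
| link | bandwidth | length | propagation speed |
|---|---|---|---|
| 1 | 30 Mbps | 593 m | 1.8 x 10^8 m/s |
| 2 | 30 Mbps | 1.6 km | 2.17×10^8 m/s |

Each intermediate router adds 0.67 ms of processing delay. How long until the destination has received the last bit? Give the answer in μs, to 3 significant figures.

L = 2486 × 8 = 19888 bits.
Transmission delay per hop = L/R = 19888/30000000 = 662.933 μs; 2 hops → 1325.87 μs.
Propagation delays (d/s per hop): 3.29444, 7.37327 μs; sum = 10.6677 μs.
Processing at 1 router(s): 1 × 0.67 ms = 670 μs.
End-to-end = 2010 μs.

2010 μs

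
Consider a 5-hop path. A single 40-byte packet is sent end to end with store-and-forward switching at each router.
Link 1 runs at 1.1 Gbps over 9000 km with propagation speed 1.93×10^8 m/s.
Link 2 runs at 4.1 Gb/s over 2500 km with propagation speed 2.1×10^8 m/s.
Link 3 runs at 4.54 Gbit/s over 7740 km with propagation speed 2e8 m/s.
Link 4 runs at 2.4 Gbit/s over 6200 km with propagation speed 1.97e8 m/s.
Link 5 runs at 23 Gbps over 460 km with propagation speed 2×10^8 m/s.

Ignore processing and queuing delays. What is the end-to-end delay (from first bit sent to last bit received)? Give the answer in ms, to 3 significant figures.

131 ms

L = 40 × 8 = 320 bits.
Transmission delays (L/R per hop): 0.000290909, 7.80488e-05, 7.04846e-05, 0.000133333, 1.3913e-05 ms; sum = 0.000586689 ms.
Propagation delays (d/s per hop): 46.6321, 11.9048, 38.7, 31.4721, 2.3 ms; sum = 131.009 ms.
End-to-end = 131 ms.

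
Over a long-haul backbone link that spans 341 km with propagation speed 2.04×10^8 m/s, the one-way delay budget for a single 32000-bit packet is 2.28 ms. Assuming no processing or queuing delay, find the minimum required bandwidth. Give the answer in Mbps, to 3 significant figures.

52.6 Mbps

Propagation delay = 341000 / 204000000 = 1.67157 ms.
Transmission budget = 2.28 − 1.67157 = 0.608431 ms.
R ≥ L / t_tx = 32000 bits / 0.000608431 s = 52.6 Mbps.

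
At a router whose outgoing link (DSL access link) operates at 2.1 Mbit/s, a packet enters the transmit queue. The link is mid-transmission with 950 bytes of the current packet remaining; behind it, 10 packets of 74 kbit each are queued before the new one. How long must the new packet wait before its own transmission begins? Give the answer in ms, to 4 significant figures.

Each queued packet: L/R = 74000/2100000 = 35.2381 ms.
10 queued → 352.381 ms.
Plus remaining 7600 bits of current packet: 3.61905 ms.
Queuing delay = 356.0 ms.

356.0 ms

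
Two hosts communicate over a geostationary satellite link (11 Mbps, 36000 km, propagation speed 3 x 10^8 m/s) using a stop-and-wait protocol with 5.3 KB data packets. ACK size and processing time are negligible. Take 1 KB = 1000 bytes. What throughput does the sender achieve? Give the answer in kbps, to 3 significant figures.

174 kbps

t_tx = L/R = 42400/11000000 = 0.00385455 s.
t_prop = 36000000/300000000 = 0.12 s; RTT = 0.24 s.
Cycle = t_tx + RTT = 0.243855 s.
Throughput = L / cycle = 42400 / 0.243855 = 174 kbps.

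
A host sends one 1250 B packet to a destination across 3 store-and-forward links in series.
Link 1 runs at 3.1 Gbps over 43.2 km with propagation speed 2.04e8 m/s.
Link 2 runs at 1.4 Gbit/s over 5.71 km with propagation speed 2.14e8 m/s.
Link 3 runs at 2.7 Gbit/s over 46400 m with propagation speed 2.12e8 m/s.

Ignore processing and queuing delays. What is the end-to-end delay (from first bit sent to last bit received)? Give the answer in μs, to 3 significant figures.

471 μs

L = 1250 × 8 = 10000 bits.
Transmission delays (L/R per hop): 3.22581, 7.14286, 3.7037 μs; sum = 14.0724 μs.
Propagation delays (d/s per hop): 211.765, 26.6822, 218.868 μs; sum = 457.315 μs.
End-to-end = 471 μs.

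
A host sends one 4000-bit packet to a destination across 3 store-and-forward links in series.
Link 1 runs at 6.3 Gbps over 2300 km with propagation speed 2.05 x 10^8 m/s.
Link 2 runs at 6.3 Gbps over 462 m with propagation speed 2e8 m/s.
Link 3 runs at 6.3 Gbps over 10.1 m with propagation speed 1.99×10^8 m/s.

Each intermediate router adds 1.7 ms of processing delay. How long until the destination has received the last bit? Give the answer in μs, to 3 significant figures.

Transmission delay per hop = L/R = 4000/6300000000 = 0.634921 μs; 3 hops → 1.90476 μs.
Propagation delays (d/s per hop): 11219.5, 2.31, 0.0507538 μs; sum = 11221.9 μs.
Processing at 2 router(s): 2 × 1.7 ms = 3400 μs.
End-to-end = 14600 μs.

14600 μs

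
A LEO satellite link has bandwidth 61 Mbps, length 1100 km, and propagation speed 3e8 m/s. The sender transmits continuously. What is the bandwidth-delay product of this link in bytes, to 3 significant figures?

Propagation delay = 1100000 / 300000000 = 0.00366667 s.
BDP = R × t_prop = 61000000 × 0.00366667 = 223667 bits.
In bytes: 223667/8 = 28000 bytes.

28000 bytes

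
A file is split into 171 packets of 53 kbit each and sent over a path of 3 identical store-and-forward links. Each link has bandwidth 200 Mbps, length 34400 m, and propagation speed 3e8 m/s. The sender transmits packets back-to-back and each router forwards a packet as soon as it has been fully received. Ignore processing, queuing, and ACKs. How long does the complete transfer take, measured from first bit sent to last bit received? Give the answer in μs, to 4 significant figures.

46190 μs

Per-hop transmission t_tx = L/R = 53000/200000000 = 265 μs.
Per-hop propagation t_prop = 34400/300000000 = 114.667 μs.
Pipeline fill: first packet needs 3·t_tx to clear all hops; remaining 170 packets each add one t_tx.
Total = (3+171-1)·t_tx + 3·t_prop = 173·265 + 3·114.667 = 46190 μs.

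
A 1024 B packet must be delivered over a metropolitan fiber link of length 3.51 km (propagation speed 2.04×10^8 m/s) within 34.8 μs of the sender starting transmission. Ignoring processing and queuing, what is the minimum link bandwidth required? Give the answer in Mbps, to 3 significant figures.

466 Mbps

L = 8192 bits.
Propagation delay = 3510 / 204000000 = 17.2059 μs.
Transmission budget = 34.8 − 17.2059 = 17.5941 μs.
R ≥ L / t_tx = 8192 bits / 1.75941e-05 s = 466 Mbps.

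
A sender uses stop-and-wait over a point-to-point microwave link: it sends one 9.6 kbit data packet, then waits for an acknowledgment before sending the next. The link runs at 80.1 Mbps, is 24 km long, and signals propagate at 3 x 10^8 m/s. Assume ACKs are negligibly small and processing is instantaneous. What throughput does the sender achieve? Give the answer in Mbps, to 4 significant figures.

t_tx = L/R = 9600/80100000 = 0.00011985 s.
t_prop = 24000/300000000 = 8e-05 s; RTT = 0.00016 s.
Cycle = t_tx + RTT = 0.00027985 s.
Throughput = L / cycle = 9600 / 0.00027985 = 34.30 Mbps.

34.30 Mbps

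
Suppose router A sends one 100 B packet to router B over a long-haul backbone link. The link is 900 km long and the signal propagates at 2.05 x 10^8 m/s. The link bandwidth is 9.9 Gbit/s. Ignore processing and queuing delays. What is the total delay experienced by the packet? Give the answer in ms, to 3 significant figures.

4.39 ms

L = 100 × 8 = 800 bits.
Transmission delay = L/R = 800 / 9900000000 = 8.08081e-05 ms.
Propagation delay = d/s = 900000 m / 2.05e+08 m/s = 4.39024 ms.
Total = 4.39 ms.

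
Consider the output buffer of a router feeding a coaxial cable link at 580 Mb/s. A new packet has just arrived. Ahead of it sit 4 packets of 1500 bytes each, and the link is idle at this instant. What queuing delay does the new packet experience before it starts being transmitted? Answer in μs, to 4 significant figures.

82.76 μs

Each queued packet: L/R = 12000/580000000 = 20.6897 μs.
4 queued → 82.7586 μs.
Queuing delay = 82.76 μs.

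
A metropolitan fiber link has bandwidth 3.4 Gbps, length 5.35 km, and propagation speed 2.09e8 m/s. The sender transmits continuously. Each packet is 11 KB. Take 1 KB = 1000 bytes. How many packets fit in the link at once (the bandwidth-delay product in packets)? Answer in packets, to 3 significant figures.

0.989 packets

Propagation delay = 5350 / 209000000 = 2.55981e-05 s.
BDP = R × t_prop = 3400000000 × 2.55981e-05 = 87033.5 bits.
In packets of 88000 bits: 0.989 packets.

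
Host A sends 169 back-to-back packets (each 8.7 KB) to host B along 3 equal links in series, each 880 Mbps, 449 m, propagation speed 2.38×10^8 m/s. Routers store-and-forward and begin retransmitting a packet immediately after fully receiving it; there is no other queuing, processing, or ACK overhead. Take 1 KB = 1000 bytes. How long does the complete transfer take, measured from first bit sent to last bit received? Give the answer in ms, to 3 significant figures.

Per-hop transmission t_tx = L/R = 69600/880000000 = 0.0790909 ms.
Per-hop propagation t_prop = 449/238000000 = 0.00188655 ms.
Pipeline fill: first packet needs 3·t_tx to clear all hops; remaining 168 packets each add one t_tx.
Total = (3+169-1)·t_tx + 3·t_prop = 171·0.0790909 + 3·0.00188655 = 13.5 ms.

13.5 ms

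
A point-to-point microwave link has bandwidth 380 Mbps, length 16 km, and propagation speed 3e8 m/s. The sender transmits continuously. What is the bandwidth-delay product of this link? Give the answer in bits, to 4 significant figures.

20270 bits

Propagation delay = 16000 / 300000000 = 5.33333e-05 s.
BDP = R × t_prop = 380000000 × 5.33333e-05 = 20266.7 bits.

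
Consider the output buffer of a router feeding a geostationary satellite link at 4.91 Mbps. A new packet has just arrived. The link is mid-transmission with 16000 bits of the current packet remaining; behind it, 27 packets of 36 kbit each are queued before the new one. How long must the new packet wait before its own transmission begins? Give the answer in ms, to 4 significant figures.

Each queued packet: L/R = 36000/4910000 = 7.33198 ms.
27 queued → 197.963 ms.
Plus remaining 16000 bits of current packet: 3.25866 ms.
Queuing delay = 201.2 ms.

201.2 ms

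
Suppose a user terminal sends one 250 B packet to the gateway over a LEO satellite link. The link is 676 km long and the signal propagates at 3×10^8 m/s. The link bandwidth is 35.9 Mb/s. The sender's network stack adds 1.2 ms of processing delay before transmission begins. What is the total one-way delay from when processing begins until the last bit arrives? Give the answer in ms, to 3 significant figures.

3.51 ms

L = 250 × 8 = 2000 bits.
Transmission delay = L/R = 2000 / 35900000 = 0.0557103 ms.
Propagation delay = d/s = 676000 m / 300000000 m/s = 2.25333 ms.
Plus processing delay 1.2 ms = 1.2 ms.
Total = 3.51 ms.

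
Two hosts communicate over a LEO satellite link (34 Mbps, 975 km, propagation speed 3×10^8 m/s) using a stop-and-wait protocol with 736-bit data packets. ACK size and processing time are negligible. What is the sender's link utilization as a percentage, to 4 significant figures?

t_tx = L/R = 736/34000000 = 2.16471e-05 s.
t_prop = 975000/300000000 = 0.00325 s; RTT = 0.0065 s.
Cycle = t_tx + RTT = 0.00652165 s.
Utilization = t_tx / cycle = 2.16471e-05/0.00652165 = 0.3319 %.

0.3319 %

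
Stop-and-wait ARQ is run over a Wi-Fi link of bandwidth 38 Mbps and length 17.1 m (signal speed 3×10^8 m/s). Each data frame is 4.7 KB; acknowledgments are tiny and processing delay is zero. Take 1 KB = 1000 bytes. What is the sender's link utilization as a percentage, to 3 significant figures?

t_tx = L/R = 37600/38000000 = 0.000989474 s.
t_prop = 17.1/300000000 = 5.7e-08 s; RTT = 1.14e-07 s.
Cycle = t_tx + RTT = 0.000989588 s.
Utilization = t_tx / cycle = 0.000989474/0.000989588 = 100 %.

100 %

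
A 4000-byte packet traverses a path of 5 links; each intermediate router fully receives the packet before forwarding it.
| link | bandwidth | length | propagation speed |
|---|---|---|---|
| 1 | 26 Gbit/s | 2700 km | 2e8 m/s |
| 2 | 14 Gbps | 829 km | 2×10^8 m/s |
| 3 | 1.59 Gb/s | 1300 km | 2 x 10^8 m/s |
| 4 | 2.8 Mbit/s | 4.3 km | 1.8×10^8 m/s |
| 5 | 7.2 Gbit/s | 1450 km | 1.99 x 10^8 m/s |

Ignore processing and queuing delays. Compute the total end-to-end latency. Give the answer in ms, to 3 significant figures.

42.9 ms

L = 4000 × 8 = 32000 bits.
Transmission delays (L/R per hop): 0.00123077, 0.00228571, 0.0201258, 11.4286, 0.00444444 ms; sum = 11.4567 ms.
Propagation delays (d/s per hop): 13.5, 4.145, 6.5, 0.0238889, 7.28643 ms; sum = 31.4553 ms.
End-to-end = 42.9 ms.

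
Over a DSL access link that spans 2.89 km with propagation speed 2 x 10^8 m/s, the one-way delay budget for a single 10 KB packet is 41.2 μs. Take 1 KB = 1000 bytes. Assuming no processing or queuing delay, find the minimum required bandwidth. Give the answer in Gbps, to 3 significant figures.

L = 80000 bits.
Propagation delay = 2890 / 200000000 = 14.45 μs.
Transmission budget = 41.2 − 14.45 = 26.75 μs.
R ≥ L / t_tx = 80000 bits / 2.675e-05 s = 2.99 Gbps.

2.99 Gbps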